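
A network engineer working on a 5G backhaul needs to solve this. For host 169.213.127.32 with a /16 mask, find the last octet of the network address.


Given: IP = 169.213.127.32, prefix = /16
Subnet mask = 255.255.0.0
Last octet of IP: 32
Last octet of mask: 0
Network last octet = 32 AND 0 = 0

0


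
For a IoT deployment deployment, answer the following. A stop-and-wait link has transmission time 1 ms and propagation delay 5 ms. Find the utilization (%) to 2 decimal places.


Given: Ttrans = 1 ms, Tprop = 5 ms
RTT = 2 * Tprop = 2 * 5 = 10 ms
U = Ttrans / (Ttrans + RTT)
U = 1 / (1 + 10)
U = 1 / 11 = 0.090909
U% = 9.09%

9.09


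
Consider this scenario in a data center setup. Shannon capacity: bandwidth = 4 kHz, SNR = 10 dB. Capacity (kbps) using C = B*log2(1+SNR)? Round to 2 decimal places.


Given: B = 4 kHz, SNR = 10 dB
SNR linear = 10^(10/10) = 10
1 + SNR = 11
log2(11) = 3.4594316186
C = 4 * 1000 * 3.4594316186 = 13837.7265 bps
C = 13.837726 kbps -> 13.84 kbps (2 dp)

13.84


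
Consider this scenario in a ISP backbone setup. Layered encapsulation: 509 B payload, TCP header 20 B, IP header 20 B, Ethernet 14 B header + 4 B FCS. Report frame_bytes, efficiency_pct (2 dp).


TCP segment = 509 + 20 = 529 B
IP packet = 529 + 20 = 549 B
Ethernet frame = 549 + 14 + 4 = 567 B
Efficiency = app / frame = 509 / 567 = 0.897707 = 89.7707% -> 89.77% (2 dp)

567, 89.77


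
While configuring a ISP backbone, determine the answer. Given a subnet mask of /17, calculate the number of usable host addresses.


Given: subnet mask /17
Host bits = 32 - 17 = 15
Total addresses = 2^15 = 32768
Usable hosts = 32768 - 2 (network + broadcast) = 32766

32766


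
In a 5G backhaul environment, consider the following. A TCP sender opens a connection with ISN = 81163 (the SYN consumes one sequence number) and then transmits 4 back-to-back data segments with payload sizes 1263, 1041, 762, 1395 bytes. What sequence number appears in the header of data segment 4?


The SYN occupies sequence number ISN = 81163, so the first data byte is ISN + 1 = 81164.
SEQ of data segment i = (ISN + 1) + sum of payload sizes of segments 1..i-1.
Segment 1: SEQ = 81164, payload = 1263 bytes
Segment 2: SEQ = 82427, payload = 1041 bytes
Segment 3: SEQ = 83468, payload = 762 bytes
Segment 4: SEQ = 84230, payload = 1395 bytes
SEQ of segment 4 = 81164 + 1263 + 1041 + 762 = 84230

84230


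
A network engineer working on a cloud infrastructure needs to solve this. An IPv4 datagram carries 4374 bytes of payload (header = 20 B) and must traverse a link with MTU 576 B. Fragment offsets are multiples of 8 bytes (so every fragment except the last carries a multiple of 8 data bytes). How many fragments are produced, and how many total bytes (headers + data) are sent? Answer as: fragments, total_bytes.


Max data per non-final fragment = floor((MTU - header)/8)*8 = floor((576 - 20)/8)*8 = floor(556/8)*8 = 552 B
Final fragment needs no 8-byte alignment: it can carry up to MTU - header = 556 B
Non-final fragments needed = ceil((payload - 556) / 552) = ceil(3818/552) = ceil(6.9167) = 7
Number of fragments = 7 + 1 = 8
Fragment sizes (data): 7 * 552 B + 510 B (last, 510 <= 556 OK)
Total bytes sent = payload + n_frags * header = 4374 + 8*20 = 4374 + 160 = 4534 B

8, 4534


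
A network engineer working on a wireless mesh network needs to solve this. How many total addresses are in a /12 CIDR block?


Given: CIDR prefix /12
Host bits = 32 - 12 = 20
Total addresses = 2^20 = 1048576

1048576


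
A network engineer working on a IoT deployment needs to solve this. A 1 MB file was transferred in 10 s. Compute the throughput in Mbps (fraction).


Given: file = 1 MB, time = 10 s
File in Mb = 1 * 8 = 8 Mb
Throughput = 8 / 10 Mbps
Throughput = 4/5 Mbps

4/5


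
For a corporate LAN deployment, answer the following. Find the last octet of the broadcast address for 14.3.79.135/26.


Given: IP = 14.3.79.135, prefix = /26
Host bits = 32 - 26 = 6
Network last octet = 135 AND mask = 128
Host part size = 2^6 - 1 = 63
Broadcast last octet = 128 OR 63 = 191

191


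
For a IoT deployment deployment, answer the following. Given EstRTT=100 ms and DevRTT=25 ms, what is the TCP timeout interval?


Given: EstRTT = 100 ms, DevRTT = 25 ms
Timeout = EstRTT + 4 * DevRTT
4 * DevRTT = 4 * 25 = 100
Timeout = 100 + 100 = 200 ms

200


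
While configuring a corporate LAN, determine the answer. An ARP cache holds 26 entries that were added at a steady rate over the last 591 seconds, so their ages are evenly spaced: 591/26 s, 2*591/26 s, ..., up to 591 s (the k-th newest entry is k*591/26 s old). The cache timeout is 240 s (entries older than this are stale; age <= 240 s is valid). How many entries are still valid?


Ages are k * 591/26 s for k = 1..26 (spacing = 22.7308 s).
Entry k is valid iff k * 591/26 <= 240 iff k <= 26 * 240 / 591 = 10.5584
n_valid = floor(10.5584) = 10
(n_stale = 26 - 10 = 16)

10


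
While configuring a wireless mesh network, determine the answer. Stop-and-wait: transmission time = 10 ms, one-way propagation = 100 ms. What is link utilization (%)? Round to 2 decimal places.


Given: Ttrans = 10 ms, Tprop = 100 ms
RTT = 2 * Tprop = 2 * 100 = 200 ms
U = Ttrans / (Ttrans + RTT)
U = 10 / (10 + 200)
U = 10 / 210 = 0.047619
U% = 4.76%

4.76


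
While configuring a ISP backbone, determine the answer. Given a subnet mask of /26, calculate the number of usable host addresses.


Given: subnet mask /26
Host bits = 32 - 26 = 6
Total addresses = 2^6 = 64
Usable hosts = 64 - 2 (network + broadcast) = 62

62


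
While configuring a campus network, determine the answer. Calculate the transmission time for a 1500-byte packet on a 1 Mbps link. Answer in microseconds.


Given: packet = 1500 bytes, bandwidth = 1 Mbps
Packet in bits = 1500 * 8 = 12000 bits
Bandwidth = 1 * 10^6 = 1000000 bps
Time = 12000 / 1000000 seconds
Time in us = 12000 * 10^6 / 1000000 = 12000

12000


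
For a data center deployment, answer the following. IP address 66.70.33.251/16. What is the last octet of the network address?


Given: IP = 66.70.33.251, prefix = /16
Subnet mask = 255.255.0.0
Last octet of IP: 251
Last octet of mask: 0
Network last octet = 251 AND 0 = 0

0


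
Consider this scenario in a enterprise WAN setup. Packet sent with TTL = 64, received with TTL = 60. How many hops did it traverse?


Given: initial TTL = 64, received TTL = 60
Hops = initial TTL - received TTL
Hops = 64 - 60 = 4

4


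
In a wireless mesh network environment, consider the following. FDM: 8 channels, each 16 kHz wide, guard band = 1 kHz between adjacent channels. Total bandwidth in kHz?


Given: 8 channels, 16 kHz each, guard = 1 kHz
Channel bandwidth = 8 * 16 = 128 kHz
Guard bands = 7 gaps * 1 kHz = 7 kHz
Total = 128 + 7 = 135 kHz

135


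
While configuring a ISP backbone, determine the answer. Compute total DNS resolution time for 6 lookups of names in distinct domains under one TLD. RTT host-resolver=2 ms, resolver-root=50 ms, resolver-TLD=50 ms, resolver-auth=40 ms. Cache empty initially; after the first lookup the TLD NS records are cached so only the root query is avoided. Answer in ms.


Lookup 1 (cold cache): local + root + TLD + auth = 2 + 50 + 50 + 40 = 142 ms
Lookups 2..6 (TLD NS cached -> skip root; new domain -> still ask TLD and auth): local + TLD + auth = 2 + 50 + 40 = 92 ms each
Remaining 5 lookups: 5 * 92 = 460 ms
Total = 142 + 460 = 602 ms

602


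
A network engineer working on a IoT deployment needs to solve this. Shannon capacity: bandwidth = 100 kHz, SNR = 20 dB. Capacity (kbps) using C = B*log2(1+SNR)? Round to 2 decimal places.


Given: B = 100 kHz, SNR = 20 dB
SNR linear = 10^(20/10) = 100
1 + SNR = 101
log2(101) = 6.6582114828
C = 100 * 1000 * 6.6582114828 = 665821.1483 bps
C = 665.821148 kbps -> 665.82 kbps (2 dp)

665.82


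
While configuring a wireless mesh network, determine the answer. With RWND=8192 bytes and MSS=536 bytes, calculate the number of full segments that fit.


Given: RWND = 8192 bytes, MSS = 536 bytes
Full segments = floor(RWND / MSS)
Full segments = floor(8192 / 536)
Full segments = floor(15.2836) = 15

15


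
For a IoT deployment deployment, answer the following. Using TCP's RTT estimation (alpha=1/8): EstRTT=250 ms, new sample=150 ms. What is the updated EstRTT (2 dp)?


Given: EstRTT = 250 ms, SampleRTT = 150 ms, alpha = 1/8
New EstRTT = (1 - alpha) * EstRTT + alpha * SampleRTT
(7/8) * 250 = 218.75
(1/8) * 150 = 18.75
New EstRTT = 218.75 + 18.75 = 237.5 ms -> 237.50 ms (2 dp)

237.50


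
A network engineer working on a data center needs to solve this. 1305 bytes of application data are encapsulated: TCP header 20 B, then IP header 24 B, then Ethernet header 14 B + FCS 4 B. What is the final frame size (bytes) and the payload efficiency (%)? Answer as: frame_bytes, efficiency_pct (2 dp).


TCP segment = 1305 + 20 = 1325 B
IP packet = 1325 + 24 = 1349 B
Ethernet frame = 1349 + 14 + 4 = 1367 B
Efficiency = app / frame = 1305 / 1367 = 0.954645 = 95.4645% -> 95.46% (2 dp)

1367, 95.46


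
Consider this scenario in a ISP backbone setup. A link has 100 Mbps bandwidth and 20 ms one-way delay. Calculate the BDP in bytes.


Given: bandwidth = 100 Mbps, delay = 20 ms
BDP in bits = 100 * 10^6 * 20 / 1000
BDP in bits = 2000000
BDP in bytes = 2000000 / 8 = 250000

250000


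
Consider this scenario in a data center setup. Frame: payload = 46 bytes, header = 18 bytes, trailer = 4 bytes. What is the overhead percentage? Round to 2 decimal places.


Given: payload = 46 B, header = 18 B, trailer = 4 B
Overhead bytes = header + trailer = 18 + 4 = 22
Total frame = payload + overhead = 46 + 22 = 68
Overhead % = 22 / 68 * 100 = 32.3529% -> 32.35% (2 dp)

32.35


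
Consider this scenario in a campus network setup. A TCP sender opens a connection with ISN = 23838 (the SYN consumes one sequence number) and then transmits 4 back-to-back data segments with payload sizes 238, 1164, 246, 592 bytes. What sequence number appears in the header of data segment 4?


The SYN occupies sequence number ISN = 23838, so the first data byte is ISN + 1 = 23839.
SEQ of data segment i = (ISN + 1) + sum of payload sizes of segments 1..i-1.
Segment 1: SEQ = 23839, payload = 238 bytes
Segment 2: SEQ = 24077, payload = 1164 bytes
Segment 3: SEQ = 25241, payload = 246 bytes
Segment 4: SEQ = 25487, payload = 592 bytes
SEQ of segment 4 = 23839 + 238 + 1164 + 246 = 25487

25487


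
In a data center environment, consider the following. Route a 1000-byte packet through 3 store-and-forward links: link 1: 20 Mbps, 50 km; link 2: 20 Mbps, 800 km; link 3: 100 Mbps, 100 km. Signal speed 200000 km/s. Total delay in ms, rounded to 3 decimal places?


Packet = 1000 bytes = 8000 bits. Store-and-forward: sum (t_trans + t_prop) per link.
Link 1: t_trans = 8000/(20*10^6) s = 0.4000 ms; t_prop = 50/200000 s = 0.2500 ms; subtotal = 0.6500 ms
Link 2: t_trans = 8000/(20*10^6) s = 0.4000 ms; t_prop = 800/200000 s = 4.0000 ms; subtotal = 4.4000 ms
Link 3: t_trans = 8000/(100*10^6) s = 0.0800 ms; t_prop = 100/200000 s = 0.5000 ms; subtotal = 0.5800 ms
End-to-end = 0.6500 + 4.4000 + 0.5800 = 5.6300 ms -> 5.630 ms (3 dp)

5.630


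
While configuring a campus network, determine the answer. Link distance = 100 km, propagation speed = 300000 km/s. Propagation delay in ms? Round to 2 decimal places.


Given: distance = 100 km, speed = 300000 km/s
Delay = distance / speed = 100 / 300000 seconds
Delay in ms = 100 * 1000 / 300000
Delay = 0.3333 ms
Rounded to 2 dp = 0.33 ms

0.33


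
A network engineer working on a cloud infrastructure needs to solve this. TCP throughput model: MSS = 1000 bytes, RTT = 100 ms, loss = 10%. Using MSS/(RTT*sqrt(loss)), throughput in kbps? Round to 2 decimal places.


Given: MSS = 1000 bytes, RTT = 100 ms, loss = 10%
RTT in seconds = 100 / 1000 = 0.1
Loss rate = 10% = 0.1
sqrt(loss) = sqrt(0.1) = 0.316227766017
Throughput (bytes/s) = 1000 / (0.1 * 0.316227766017) = 31622.7766
Throughput (kbps) = 31622.7766 * 8 / 1000 = 252.982213 -> 252.98 kbps (2 dp)

252.98


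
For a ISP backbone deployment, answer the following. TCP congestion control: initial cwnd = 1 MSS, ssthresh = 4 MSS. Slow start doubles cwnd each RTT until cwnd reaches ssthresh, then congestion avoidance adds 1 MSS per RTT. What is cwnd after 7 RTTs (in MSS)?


RTT 0: cwnd = 1 MSS (initial)
RTT 1: cwnd = 2 MSS (slow start, doubled)
RTT 2: cwnd = 4 MSS (slow start, doubled)
RTT 3: cwnd = 5 MSS (congestion avoidance, +1)
RTT 4: cwnd = 6 MSS (congestion avoidance, +1)
RTT 5: cwnd = 7 MSS (congestion avoidance, +1)
RTT 6: cwnd = 8 MSS (congestion avoidance, +1)
RTT 7: cwnd = 9 MSS (congestion avoidance, +1)

9


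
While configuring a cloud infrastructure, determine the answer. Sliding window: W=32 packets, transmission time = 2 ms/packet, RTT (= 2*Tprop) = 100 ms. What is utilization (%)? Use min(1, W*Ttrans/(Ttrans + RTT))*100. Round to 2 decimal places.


Given: W = 32, Ttrans = 2 ms, RTT = 100 ms (= 2 * Tprop, Tprop = 50 ms)
Cycle time = Ttrans + RTT = 2 + 100 = 102 ms (first packet sent until its ACK returns)
W * Ttrans = 32 * 2 = 64 ms of sending per cycle
W * Ttrans / (Ttrans + RTT) = 64 / 102 = 0.627451
U = min(1, 0.627451) = 0.627451
U% = 62.75%

62.75


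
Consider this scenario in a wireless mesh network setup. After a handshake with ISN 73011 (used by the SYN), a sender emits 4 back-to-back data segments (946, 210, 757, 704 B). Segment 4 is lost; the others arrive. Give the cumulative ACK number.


SYN uses sequence number 73011; first data byte = ISN + 1 = 73012.
Segment 1: SEQ = 73012, len = 946 B, covers [73012, 73957]
Segment 2: SEQ = 73958, len = 210 B, covers [73958, 74167]
Segment 3: SEQ = 74168, len = 757 B, covers [74168, 74924]
Segment 4: SEQ = 74925, len = 704 B, covers [74925, 75628] [LOST]
In-order data received: bytes [73012, 74924] (segments 1..3).
Segment 4 missing -> gap begins at byte 74925.
Cumulative ACK = next expected in-order byte = 73012 + 946 + 210 + 757 = 74925

74925


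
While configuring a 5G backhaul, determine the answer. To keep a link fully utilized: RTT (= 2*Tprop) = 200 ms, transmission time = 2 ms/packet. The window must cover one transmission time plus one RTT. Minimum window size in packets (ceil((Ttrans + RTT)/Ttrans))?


Given: Ttrans = 2 ms, RTT = 200 ms (= 2 * Tprop, Tprop = 100 ms)
Time until first ACK returns = Ttrans + RTT = 2 + 200 = 202 ms
Need W * Ttrans >= Ttrans + RTT  ->  W >= (Ttrans + RTT) / Ttrans
(Ttrans + RTT) / Ttrans = 202 / 2 = 101
W_min = ceil(101) = 101

101


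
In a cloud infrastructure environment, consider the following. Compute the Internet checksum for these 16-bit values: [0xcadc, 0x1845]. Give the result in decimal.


Given words: [0xcadc, 0x1845]
Step 1: Sum all words
Raw sum = 51932 + 6213 = 58145
One's complement = ~58145 & 0xFFFF = 7390

7390


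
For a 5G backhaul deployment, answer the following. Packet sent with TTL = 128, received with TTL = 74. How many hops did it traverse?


Given: initial TTL = 128, received TTL = 74
Hops = initial TTL - received TTL
Hops = 128 - 74 = 54

54


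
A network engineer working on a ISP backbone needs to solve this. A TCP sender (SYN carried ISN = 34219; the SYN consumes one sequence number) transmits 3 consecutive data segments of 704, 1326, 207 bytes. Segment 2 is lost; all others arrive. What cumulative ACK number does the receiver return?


SYN uses sequence number 34219; first data byte = ISN + 1 = 34220.
Segment 1: SEQ = 34220, len = 704 B, covers [34220, 34923]
Segment 2: SEQ = 34924, len = 1326 B, covers [34924, 36249] [LOST]
Segment 3: SEQ = 36250, len = 207 B, covers [36250, 36456]
In-order data received: bytes [34220, 34923] (segments 1..1).
Segment 2 missing -> gap begins at byte 34924; later segments buffered out of order.
Cumulative ACK = next expected in-order byte = 34220 + 704 = 34924

34924


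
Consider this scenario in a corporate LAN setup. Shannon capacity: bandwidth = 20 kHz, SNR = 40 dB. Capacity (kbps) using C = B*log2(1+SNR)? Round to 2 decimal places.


Given: B = 20 kHz, SNR = 40 dB
SNR linear = 10^(40/10) = 10000
1 + SNR = 10001
log2(10001) = 13.2878566418
C = 20 * 1000 * 13.2878566418 = 265757.1328 bps
C = 265.757133 kbps -> 265.76 kbps (2 dp)

265.76


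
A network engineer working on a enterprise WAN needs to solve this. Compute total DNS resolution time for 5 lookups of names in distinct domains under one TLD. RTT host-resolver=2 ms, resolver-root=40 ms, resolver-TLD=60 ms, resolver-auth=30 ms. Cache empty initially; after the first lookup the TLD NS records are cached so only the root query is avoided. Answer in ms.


Lookup 1 (cold cache): local + root + TLD + auth = 2 + 40 + 60 + 30 = 132 ms
Lookups 2..5 (TLD NS cached -> skip root; new domain -> still ask TLD and auth): local + TLD + auth = 2 + 60 + 30 = 92 ms each
Remaining 4 lookups: 4 * 92 = 368 ms
Total = 132 + 368 = 500 ms

500


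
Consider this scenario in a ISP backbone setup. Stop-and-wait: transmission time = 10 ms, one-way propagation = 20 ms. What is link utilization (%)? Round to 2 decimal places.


Given: Ttrans = 10 ms, Tprop = 20 ms
RTT = 2 * Tprop = 2 * 20 = 40 ms
U = Ttrans / (Ttrans + RTT)
U = 10 / (10 + 40)
U = 10 / 50 = 0.2
U% = 20.00%

20.00


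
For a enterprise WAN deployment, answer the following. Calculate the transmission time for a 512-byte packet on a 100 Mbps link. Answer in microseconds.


Given: packet = 512 bytes, bandwidth = 100 Mbps
Packet in bits = 512 * 8 = 4096 bits
Bandwidth = 100 * 10^6 = 100000000 bps
Time = 4096 / 100000000 seconds
Time in us = 4096 * 10^6 / 100000000 = 40.96

40.96


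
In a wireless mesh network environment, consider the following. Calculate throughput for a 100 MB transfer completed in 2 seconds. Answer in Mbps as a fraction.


Given: file = 100 MB, time = 2 s
File in Mb = 100 * 8 = 800 Mb
Throughput = 800 / 2 Mbps
Throughput = 400 Mbps

400


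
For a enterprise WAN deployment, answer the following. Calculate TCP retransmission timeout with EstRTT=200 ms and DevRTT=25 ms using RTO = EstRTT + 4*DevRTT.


Given: EstRTT = 200 ms, DevRTT = 25 ms
Timeout = EstRTT + 4 * DevRTT
4 * DevRTT = 4 * 25 = 100
Timeout = 200 + 100 = 300 ms

300


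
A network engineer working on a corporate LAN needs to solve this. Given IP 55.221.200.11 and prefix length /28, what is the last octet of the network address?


Given: IP = 55.221.200.11, prefix = /28
Subnet mask = 255.255.255.240
Last octet of IP: 11
Last octet of mask: 240
Network last octet = 11 AND 240 = 0

0


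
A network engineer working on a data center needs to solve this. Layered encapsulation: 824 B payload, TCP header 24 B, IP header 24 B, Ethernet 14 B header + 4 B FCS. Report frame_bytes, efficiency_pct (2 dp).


TCP segment = 824 + 24 = 848 B
IP packet = 848 + 24 = 872 B
Ethernet frame = 872 + 14 + 4 = 890 B
Efficiency = app / frame = 824 / 890 = 0.925843 = 92.5843% -> 92.58% (2 dp)

890, 92.58


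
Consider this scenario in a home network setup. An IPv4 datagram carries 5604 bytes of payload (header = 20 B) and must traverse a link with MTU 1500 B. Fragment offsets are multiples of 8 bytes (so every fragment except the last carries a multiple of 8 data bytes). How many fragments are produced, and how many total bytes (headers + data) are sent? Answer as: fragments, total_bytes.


Max data per non-final fragment = floor((MTU - header)/8)*8 = floor((1500 - 20)/8)*8 = floor(1480/8)*8 = 1480 B
Final fragment needs no 8-byte alignment: it can carry up to MTU - header = 1480 B
Non-final fragments needed = ceil((payload - 1480) / 1480) = ceil(4124/1480) = ceil(2.7865) = 3
Number of fragments = 3 + 1 = 4
Fragment sizes (data): 3 * 1480 B + 1164 B (last, 1164 <= 1480 OK)
Total bytes sent = payload + n_frags * header = 5604 + 4*20 = 5604 + 80 = 5684 B

4, 5684


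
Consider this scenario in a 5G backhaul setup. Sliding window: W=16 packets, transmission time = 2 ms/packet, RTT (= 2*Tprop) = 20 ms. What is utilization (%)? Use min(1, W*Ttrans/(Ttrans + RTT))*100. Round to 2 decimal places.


Given: W = 16, Ttrans = 2 ms, RTT = 20 ms (= 2 * Tprop, Tprop = 10 ms)
Cycle time = Ttrans + RTT = 2 + 20 = 22 ms (first packet sent until its ACK returns)
W * Ttrans = 16 * 2 = 32 ms of sending per cycle
W * Ttrans / (Ttrans + RTT) = 32 / 22 = 1.454545
U = min(1, 1.454545) = 1.000000
U% = 100.00%

100.00


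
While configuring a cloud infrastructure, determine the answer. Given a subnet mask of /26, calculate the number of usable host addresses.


Given: subnet mask /26
Host bits = 32 - 26 = 6
Total addresses = 2^6 = 64
Usable hosts = 64 - 2 (network + broadcast) = 62

62


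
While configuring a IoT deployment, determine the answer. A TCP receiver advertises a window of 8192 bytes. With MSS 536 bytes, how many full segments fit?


Given: RWND = 8192 bytes, MSS = 536 bytes
Full segments = floor(RWND / MSS)
Full segments = floor(8192 / 536)
Full segments = floor(15.2836) = 15

15


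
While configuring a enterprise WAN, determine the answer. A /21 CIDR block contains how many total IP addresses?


Given: CIDR prefix /21
Host bits = 32 - 21 = 11
Total addresses = 2^11 = 2048

2048


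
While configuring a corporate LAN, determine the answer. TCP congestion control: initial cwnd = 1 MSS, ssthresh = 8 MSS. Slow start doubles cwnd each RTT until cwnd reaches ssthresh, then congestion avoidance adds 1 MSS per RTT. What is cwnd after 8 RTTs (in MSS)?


RTT 0: cwnd = 1 MSS (initial)
RTT 1: cwnd = 2 MSS (slow start, doubled)
RTT 2: cwnd = 4 MSS (slow start, doubled)
RTT 3: cwnd = 8 MSS (slow start, doubled)
RTT 4: cwnd = 9 MSS (congestion avoidance, +1)
RTT 5: cwnd = 10 MSS (congestion avoidance, +1)
RTT 6: cwnd = 11 MSS (congestion avoidance, +1)
RTT 7: cwnd = 12 MSS (congestion avoidance, +1)
RTT 8: cwnd = 13 MSS (congestion avoidance, +1)

13


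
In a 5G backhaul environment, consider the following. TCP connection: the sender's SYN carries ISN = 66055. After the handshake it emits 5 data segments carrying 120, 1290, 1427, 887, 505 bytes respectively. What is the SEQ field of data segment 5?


The SYN occupies sequence number ISN = 66055, so the first data byte is ISN + 1 = 66056.
SEQ of data segment i = (ISN + 1) + sum of payload sizes of segments 1..i-1.
Segment 1: SEQ = 66056, payload = 120 bytes
Segment 2: SEQ = 66176, payload = 1290 bytes
Segment 3: SEQ = 67466, payload = 1427 bytes
Segment 4: SEQ = 68893, payload = 887 bytes
Segment 5: SEQ = 69780, payload = 505 bytes
SEQ of segment 5 = 66056 + 120 + 1290 + 1427 + 887 = 69780

69780


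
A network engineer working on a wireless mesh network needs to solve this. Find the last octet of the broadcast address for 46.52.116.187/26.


Given: IP = 46.52.116.187, prefix = /26
Host bits = 32 - 26 = 6
Network last octet = 187 AND mask = 128
Host part size = 2^6 - 1 = 63
Broadcast last octet = 128 OR 63 = 191

191


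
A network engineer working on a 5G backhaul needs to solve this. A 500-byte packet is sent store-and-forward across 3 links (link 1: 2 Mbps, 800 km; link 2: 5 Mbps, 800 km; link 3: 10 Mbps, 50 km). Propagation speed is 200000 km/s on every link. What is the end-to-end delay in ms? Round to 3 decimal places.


Packet = 500 bytes = 4000 bits. Store-and-forward: sum (t_trans + t_prop) per link.
Link 1: t_trans = 4000/(2*10^6) s = 2.0000 ms; t_prop = 800/200000 s = 4.0000 ms; subtotal = 6.0000 ms
Link 2: t_trans = 4000/(5*10^6) s = 0.8000 ms; t_prop = 800/200000 s = 4.0000 ms; subtotal = 4.8000 ms
Link 3: t_trans = 4000/(10*10^6) s = 0.4000 ms; t_prop = 50/200000 s = 0.2500 ms; subtotal = 0.6500 ms
End-to-end = 6.0000 + 4.8000 + 0.6500 = 11.4500 ms -> 11.450 ms (3 dp)

11.450


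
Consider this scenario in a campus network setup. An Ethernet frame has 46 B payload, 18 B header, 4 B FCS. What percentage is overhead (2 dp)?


Given: payload = 46 B, header = 18 B, trailer = 4 B
Overhead bytes = header + trailer = 18 + 4 = 22
Total frame = payload + overhead = 46 + 22 = 68
Overhead % = 22 / 68 * 100 = 32.3529% -> 32.35% (2 dp)

32.35


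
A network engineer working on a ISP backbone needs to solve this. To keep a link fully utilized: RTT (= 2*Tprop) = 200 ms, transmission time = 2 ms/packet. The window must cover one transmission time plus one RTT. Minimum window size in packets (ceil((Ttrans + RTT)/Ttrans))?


Given: Ttrans = 2 ms, RTT = 200 ms (= 2 * Tprop, Tprop = 100 ms)
Time until first ACK returns = Ttrans + RTT = 2 + 200 = 202 ms
Need W * Ttrans >= Ttrans + RTT  ->  W >= (Ttrans + RTT) / Ttrans
(Ttrans + RTT) / Ttrans = 202 / 2 = 101
W_min = ceil(101) = 101

101


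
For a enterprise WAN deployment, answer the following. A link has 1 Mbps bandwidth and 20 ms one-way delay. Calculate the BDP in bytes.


Given: bandwidth = 1 Mbps, delay = 20 ms
BDP in bits = 1 * 10^6 * 20 / 1000
BDP in bits = 20000
BDP in bytes = 20000 / 8 = 2500

2500


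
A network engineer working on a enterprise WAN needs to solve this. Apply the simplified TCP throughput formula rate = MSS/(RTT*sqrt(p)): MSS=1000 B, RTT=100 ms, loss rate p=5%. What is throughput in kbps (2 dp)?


Given: MSS = 1000 bytes, RTT = 100 ms, loss = 5%
RTT in seconds = 100 / 1000 = 0.1
Loss rate = 5% = 0.05
sqrt(loss) = sqrt(0.05) = 0.223606797750
Throughput (bytes/s) = 1000 / (0.1 * 0.223606797750) = 44721.3595
Throughput (kbps) = 44721.3595 * 8 / 1000 = 357.770876 -> 357.77 kbps (2 dp)

357.77


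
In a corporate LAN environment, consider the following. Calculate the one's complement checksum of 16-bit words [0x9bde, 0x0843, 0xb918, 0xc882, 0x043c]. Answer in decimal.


Given words: [0x9bde, 0x0843, 0xb918, 0xc882, 0x043c]
Step 1: Sum all words
Raw sum = 39902 + 2115 + 47384 + 51330 + 1084 = 141815
Step 2: Fold carry: (10743 + 2) = 10745
One's complement = ~10745 & 0xFFFF = 54790

54790


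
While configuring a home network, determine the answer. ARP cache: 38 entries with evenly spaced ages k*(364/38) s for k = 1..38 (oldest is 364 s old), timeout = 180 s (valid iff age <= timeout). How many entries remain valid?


Ages are k * 364/38 s for k = 1..38 (spacing = 9.5789 s).
Entry k is valid iff k * 364/38 <= 180 iff k <= 38 * 180 / 364 = 18.7912
n_valid = floor(18.7912) = 18
(n_stale = 38 - 18 = 20)

18


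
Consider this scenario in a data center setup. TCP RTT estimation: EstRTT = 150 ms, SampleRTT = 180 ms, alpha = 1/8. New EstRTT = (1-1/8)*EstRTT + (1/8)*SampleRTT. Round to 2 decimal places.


Given: EstRTT = 150 ms, SampleRTT = 180 ms, alpha = 1/8
New EstRTT = (1 - alpha) * EstRTT + alpha * SampleRTT
(7/8) * 150 = 131.25
(1/8) * 180 = 22.5
New EstRTT = 131.25 + 22.5 = 153.75 ms -> 153.75 ms (2 dp)

153.75


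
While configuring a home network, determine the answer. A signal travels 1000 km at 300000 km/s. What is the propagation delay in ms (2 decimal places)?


Given: distance = 1000 km, speed = 300000 km/s
Delay = distance / speed = 1000 / 300000 seconds
Delay in ms = 1000 * 1000 / 300000
Delay = 3.3333 ms
Rounded to 2 dp = 3.33 ms

3.33


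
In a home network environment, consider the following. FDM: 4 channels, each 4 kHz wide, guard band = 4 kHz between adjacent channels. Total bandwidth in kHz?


Given: 4 channels, 4 kHz each, guard = 4 kHz
Channel bandwidth = 4 * 4 = 16 kHz
Guard bands = 3 gaps * 4 kHz = 12 kHz
Total = 16 + 12 = 28 kHz

28


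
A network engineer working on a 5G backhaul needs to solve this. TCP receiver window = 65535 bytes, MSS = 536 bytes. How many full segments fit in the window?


Given: RWND = 65535 bytes, MSS = 536 bytes
Full segments = floor(RWND / MSS)
Full segments = floor(65535 / 536)
Full segments = floor(122.2668) = 122

122


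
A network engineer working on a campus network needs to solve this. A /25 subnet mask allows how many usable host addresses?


Given: subnet mask /25
Host bits = 32 - 25 = 7
Total addresses = 2^7 = 128
Usable hosts = 128 - 2 (network + broadcast) = 126

126


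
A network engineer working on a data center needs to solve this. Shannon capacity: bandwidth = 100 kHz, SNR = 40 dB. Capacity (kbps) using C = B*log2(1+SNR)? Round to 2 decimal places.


Given: B = 100 kHz, SNR = 40 dB
SNR linear = 10^(40/10) = 10000
1 + SNR = 10001
log2(10001) = 13.2878566418
C = 100 * 1000 * 13.2878566418 = 1328785.6642 bps
C = 1328.785664 kbps -> 1328.79 kbps (2 dp)

1328.79


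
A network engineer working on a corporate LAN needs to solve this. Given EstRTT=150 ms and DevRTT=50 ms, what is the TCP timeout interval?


Given: EstRTT = 150 ms, DevRTT = 50 ms
Timeout = EstRTT + 4 * DevRTT
4 * DevRTT = 4 * 50 = 200
Timeout = 150 + 200 = 350 ms

350


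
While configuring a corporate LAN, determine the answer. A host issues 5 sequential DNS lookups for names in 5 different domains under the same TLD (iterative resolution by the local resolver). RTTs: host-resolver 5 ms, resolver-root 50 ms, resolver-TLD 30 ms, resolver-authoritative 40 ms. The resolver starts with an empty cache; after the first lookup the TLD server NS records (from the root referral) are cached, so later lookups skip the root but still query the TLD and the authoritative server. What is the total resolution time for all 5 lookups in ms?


Lookup 1 (cold cache): local + root + TLD + auth = 5 + 50 + 30 + 40 = 125 ms
Lookups 2..5 (TLD NS cached -> skip root; new domain -> still ask TLD and auth): local + TLD + auth = 5 + 30 + 40 = 75 ms each
Remaining 4 lookups: 4 * 75 = 300 ms
Total = 125 + 300 = 425 ms

425


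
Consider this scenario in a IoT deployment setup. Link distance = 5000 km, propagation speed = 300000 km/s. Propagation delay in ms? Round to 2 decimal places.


Given: distance = 5000 km, speed = 300000 km/s
Delay = distance / speed = 5000 / 300000 seconds
Delay in ms = 5000 * 1000 / 300000
Delay = 16.6667 ms
Rounded to 2 dp = 16.67 ms

16.67


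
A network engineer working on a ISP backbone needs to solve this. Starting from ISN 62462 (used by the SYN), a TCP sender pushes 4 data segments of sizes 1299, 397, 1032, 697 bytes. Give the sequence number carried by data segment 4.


The SYN occupies sequence number ISN = 62462, so the first data byte is ISN + 1 = 62463.
SEQ of data segment i = (ISN + 1) + sum of payload sizes of segments 1..i-1.
Segment 1: SEQ = 62463, payload = 1299 bytes
Segment 2: SEQ = 63762, payload = 397 bytes
Segment 3: SEQ = 64159, payload = 1032 bytes
Segment 4: SEQ = 65191, payload = 697 bytes
SEQ of segment 4 = 62463 + 1299 + 397 + 1032 = 65191

65191


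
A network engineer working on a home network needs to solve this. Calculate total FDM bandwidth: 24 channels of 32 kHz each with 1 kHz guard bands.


Given: 24 channels, 32 kHz each, guard = 1 kHz
Channel bandwidth = 24 * 32 = 768 kHz
Guard bands = 23 gaps * 1 kHz = 23 kHz
Total = 768 + 23 = 791 kHz

791


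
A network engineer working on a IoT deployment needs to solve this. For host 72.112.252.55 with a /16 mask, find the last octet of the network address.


Given: IP = 72.112.252.55, prefix = /16
Subnet mask = 255.255.0.0
Last octet of IP: 55
Last octet of mask: 0
Network last octet = 55 AND 0 = 0

0


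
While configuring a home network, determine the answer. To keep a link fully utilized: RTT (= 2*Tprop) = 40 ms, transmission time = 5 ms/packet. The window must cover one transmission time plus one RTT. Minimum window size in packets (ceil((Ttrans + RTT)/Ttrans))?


Given: Ttrans = 5 ms, RTT = 40 ms (= 2 * Tprop, Tprop = 20 ms)
Time until first ACK returns = Ttrans + RTT = 5 + 40 = 45 ms
Need W * Ttrans >= Ttrans + RTT  ->  W >= (Ttrans + RTT) / Ttrans
(Ttrans + RTT) / Ttrans = 45 / 5 = 9
W_min = ceil(9) = 9

9


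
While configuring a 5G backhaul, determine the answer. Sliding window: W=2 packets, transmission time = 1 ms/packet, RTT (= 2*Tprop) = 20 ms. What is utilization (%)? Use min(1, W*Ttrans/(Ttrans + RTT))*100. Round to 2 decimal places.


Given: W = 2, Ttrans = 1 ms, RTT = 20 ms (= 2 * Tprop, Tprop = 10 ms)
Cycle time = Ttrans + RTT = 1 + 20 = 21 ms (first packet sent until its ACK returns)
W * Ttrans = 2 * 1 = 2 ms of sending per cycle
W * Ttrans / (Ttrans + RTT) = 2 / 21 = 0.095238
U = min(1, 0.095238) = 0.095238
U% = 9.52%

9.52


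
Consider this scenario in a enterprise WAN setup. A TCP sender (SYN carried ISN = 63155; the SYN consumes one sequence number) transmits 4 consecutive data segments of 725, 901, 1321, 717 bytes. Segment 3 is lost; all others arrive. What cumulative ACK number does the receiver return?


SYN uses sequence number 63155; first data byte = ISN + 1 = 63156.
Segment 1: SEQ = 63156, len = 725 B, covers [63156, 63880]
Segment 2: SEQ = 63881, len = 901 B, covers [63881, 64781]
Segment 3: SEQ = 64782, len = 1321 B, covers [64782, 66102] [LOST]
Segment 4: SEQ = 66103, len = 717 B, covers [66103, 66819]
In-order data received: bytes [63156, 64781] (segments 1..2).
Segment 3 missing -> gap begins at byte 64782; later segments buffered out of order.
Cumulative ACK = next expected in-order byte = 63156 + 725 + 901 = 64782

64782


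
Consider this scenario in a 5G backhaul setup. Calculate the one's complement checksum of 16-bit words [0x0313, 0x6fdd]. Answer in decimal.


Given words: [0x0313, 0x6fdd]
Step 1: Sum all words
Raw sum = 787 + 28637 = 29424
One's complement = ~29424 & 0xFFFF = 36111

36111


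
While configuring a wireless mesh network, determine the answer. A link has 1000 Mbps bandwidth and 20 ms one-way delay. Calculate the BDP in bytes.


Given: bandwidth = 1000 Mbps, delay = 20 ms
BDP in bits = 1000 * 10^6 * 20 / 1000
BDP in bits = 20000000
BDP in bytes = 20000000 / 8 = 2500000

2500000


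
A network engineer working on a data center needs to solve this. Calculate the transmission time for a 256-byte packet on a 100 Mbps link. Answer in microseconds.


Given: packet = 256 bytes, bandwidth = 100 Mbps
Packet in bits = 256 * 8 = 2048 bits
Bandwidth = 100 * 10^6 = 100000000 bps
Time = 2048 / 100000000 seconds
Time in us = 2048 * 10^6 / 100000000 = 20.48

20.48


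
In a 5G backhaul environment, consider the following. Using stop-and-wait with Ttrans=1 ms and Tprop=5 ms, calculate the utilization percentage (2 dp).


Given: Ttrans = 1 ms, Tprop = 5 ms
RTT = 2 * Tprop = 2 * 5 = 10 ms
U = Ttrans / (Ttrans + RTT)
U = 1 / (1 + 10)
U = 1 / 11 = 0.090909
U% = 9.09%

9.09


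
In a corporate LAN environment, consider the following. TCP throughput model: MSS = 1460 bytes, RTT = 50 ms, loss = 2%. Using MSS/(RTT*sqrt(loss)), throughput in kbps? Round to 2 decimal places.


Given: MSS = 1460 bytes, RTT = 50 ms, loss = 2%
RTT in seconds = 50 / 1000 = 0.05
Loss rate = 2% = 0.02
sqrt(loss) = sqrt(0.02) = 0.141421356237
Throughput (bytes/s) = 1460 / (0.05 * 0.141421356237) = 206475.1801
Throughput (kbps) = 206475.1801 * 8 / 1000 = 1651.801441 -> 1651.80 kbps (2 dp)

1651.80


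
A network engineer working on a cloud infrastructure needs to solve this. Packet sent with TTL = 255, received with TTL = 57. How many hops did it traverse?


Given: initial TTL = 255, received TTL = 57
Hops = initial TTL - received TTL
Hops = 255 - 57 = 198

198


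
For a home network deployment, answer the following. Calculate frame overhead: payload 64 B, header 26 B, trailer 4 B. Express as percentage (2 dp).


Given: payload = 64 B, header = 26 B, trailer = 4 B
Overhead bytes = header + trailer = 26 + 4 = 30
Total frame = payload + overhead = 64 + 30 = 94
Overhead % = 30 / 94 * 100 = 31.9149% -> 31.91% (2 dp)

31.91


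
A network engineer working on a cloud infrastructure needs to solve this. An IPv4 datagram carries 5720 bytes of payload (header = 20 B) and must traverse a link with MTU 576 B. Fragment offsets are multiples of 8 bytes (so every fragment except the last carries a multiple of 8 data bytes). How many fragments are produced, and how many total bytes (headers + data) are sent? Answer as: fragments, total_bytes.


Max data per non-final fragment = floor((MTU - header)/8)*8 = floor((576 - 20)/8)*8 = floor(556/8)*8 = 552 B
Final fragment needs no 8-byte alignment: it can carry up to MTU - header = 556 B
Non-final fragments needed = ceil((payload - 556) / 552) = ceil(5164/552) = ceil(9.3551) = 10
Number of fragments = 10 + 1 = 11
Fragment sizes (data): 10 * 552 B + 200 B (last, 200 <= 556 OK)
Total bytes sent = payload + n_frags * header = 5720 + 11*20 = 5720 + 220 = 5940 B

11, 5940


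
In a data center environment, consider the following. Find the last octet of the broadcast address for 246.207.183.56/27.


Given: IP = 246.207.183.56, prefix = /27
Host bits = 32 - 27 = 5
Network last octet = 56 AND mask = 32
Host part size = 2^5 - 1 = 31
Broadcast last octet = 32 OR 31 = 63

63


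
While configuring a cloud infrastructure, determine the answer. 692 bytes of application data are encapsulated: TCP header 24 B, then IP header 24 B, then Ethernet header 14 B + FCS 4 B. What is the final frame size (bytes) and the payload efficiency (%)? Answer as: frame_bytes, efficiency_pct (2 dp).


TCP segment = 692 + 24 = 716 B
IP packet = 716 + 24 = 740 B
Ethernet frame = 740 + 14 + 4 = 758 B
Efficiency = app / frame = 692 / 758 = 0.912929 = 91.2929% -> 91.29% (2 dp)

758, 91.29


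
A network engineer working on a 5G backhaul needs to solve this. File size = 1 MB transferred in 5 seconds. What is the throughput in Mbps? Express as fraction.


Given: file = 1 MB, time = 5 s
File in Mb = 1 * 8 = 8 Mb
Throughput = 8 / 5 Mbps
Throughput = 8/5 Mbps

8/5


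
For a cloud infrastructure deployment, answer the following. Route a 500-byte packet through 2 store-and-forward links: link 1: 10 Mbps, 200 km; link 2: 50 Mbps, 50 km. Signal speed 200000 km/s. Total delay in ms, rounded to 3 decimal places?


Packet = 500 bytes = 4000 bits. Store-and-forward: sum (t_trans + t_prop) per link.
Link 1: t_trans = 4000/(10*10^6) s = 0.4000 ms; t_prop = 200/200000 s = 1.0000 ms; subtotal = 1.4000 ms
Link 2: t_trans = 4000/(50*10^6) s = 0.0800 ms; t_prop = 50/200000 s = 0.2500 ms; subtotal = 0.3300 ms
End-to-end = 1.4000 + 0.3300 = 1.7300 ms -> 1.730 ms (3 dp)

1.730


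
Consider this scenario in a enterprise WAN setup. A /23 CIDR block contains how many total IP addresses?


Given: CIDR prefix /23
Host bits = 32 - 23 = 9
Total addresses = 2^9 = 512

512


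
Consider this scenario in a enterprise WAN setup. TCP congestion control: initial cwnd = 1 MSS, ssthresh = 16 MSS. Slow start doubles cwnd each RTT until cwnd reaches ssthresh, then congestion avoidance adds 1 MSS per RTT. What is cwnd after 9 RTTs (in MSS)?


RTT 0: cwnd = 1 MSS (initial)
RTT 1: cwnd = 2 MSS (slow start, doubled)
RTT 2: cwnd = 4 MSS (slow start, doubled)
RTT 3: cwnd = 8 MSS (slow start, doubled)
RTT 4: cwnd = 16 MSS (slow start, doubled)
RTT 5: cwnd = 17 MSS (congestion avoidance, +1)
RTT 6: cwnd = 18 MSS (congestion avoidance, +1)
RTT 7: cwnd = 19 MSS (congestion avoidance, +1)
RTT 8: cwnd = 20 MSS (congestion avoidance, +1)
RTT 9: cwnd = 21 MSS (congestion avoidance, +1)

21


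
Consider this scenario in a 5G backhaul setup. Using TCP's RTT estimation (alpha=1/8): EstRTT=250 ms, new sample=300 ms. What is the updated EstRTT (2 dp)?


Given: EstRTT = 250 ms, SampleRTT = 300 ms, alpha = 1/8
New EstRTT = (1 - alpha) * EstRTT + alpha * SampleRTT
(7/8) * 250 = 218.75
(1/8) * 300 = 37.5
New EstRTT = 218.75 + 37.5 = 256.25 ms -> 256.25 ms (2 dp)

256.25


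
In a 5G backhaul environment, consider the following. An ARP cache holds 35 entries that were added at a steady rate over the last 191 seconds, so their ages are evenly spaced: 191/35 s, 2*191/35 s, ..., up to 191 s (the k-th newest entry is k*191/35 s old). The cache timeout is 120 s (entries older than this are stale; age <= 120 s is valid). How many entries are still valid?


Ages are k * 191/35 s for k = 1..35 (spacing = 5.4571 s).
Entry k is valid iff k * 191/35 <= 120 iff k <= 35 * 120 / 191 = 21.9895
n_valid = floor(21.9895) = 21
(n_stale = 35 - 21 = 14)

21


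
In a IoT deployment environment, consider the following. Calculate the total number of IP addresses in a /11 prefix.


Given: CIDR prefix /11
Host bits = 32 - 11 = 21
Total addresses = 2^21 = 2097152

2097152
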